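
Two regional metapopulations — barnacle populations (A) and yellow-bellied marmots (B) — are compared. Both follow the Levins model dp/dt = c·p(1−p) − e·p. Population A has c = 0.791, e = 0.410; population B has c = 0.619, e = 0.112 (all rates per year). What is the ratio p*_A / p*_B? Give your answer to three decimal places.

0.588

A: p*_A = 1 − 0.410/0.791 = 0.4817.
B: p*_B = 1 − 0.112/0.619 = 0.8191.
p*_A / p*_B = 0.4817/0.8191 = 0.5881.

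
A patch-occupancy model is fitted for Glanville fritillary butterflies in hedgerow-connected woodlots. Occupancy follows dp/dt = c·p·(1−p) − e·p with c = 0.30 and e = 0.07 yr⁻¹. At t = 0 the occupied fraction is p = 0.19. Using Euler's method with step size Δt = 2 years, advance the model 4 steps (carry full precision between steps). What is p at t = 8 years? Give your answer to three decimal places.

0.508

Update rule: p ← p + [c·p·(1−p) − e·p]·Δt with Δt = 2.
  1  |  dp/dt·Δt = +0.065740  |  p_1 = 0.255740
  2  |  dp/dt·Δt = +0.078399  |  p_2 = 0.334139
  3  |  dp/dt·Δt = +0.086715  |  p_3 = 0.420853
  4  |  dp/dt·Δt = +0.087322  |  p_4 = 0.508175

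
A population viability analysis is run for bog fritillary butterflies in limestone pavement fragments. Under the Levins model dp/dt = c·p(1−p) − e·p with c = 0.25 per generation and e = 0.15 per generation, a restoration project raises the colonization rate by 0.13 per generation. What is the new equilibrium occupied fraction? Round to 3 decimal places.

0.605

Before: p* = 1 − 0.15/0.25 = 0.4000.
After the change, c = 0.38, e = 0.15, so p* = 1 − 0.15/0.38 = 0.6053.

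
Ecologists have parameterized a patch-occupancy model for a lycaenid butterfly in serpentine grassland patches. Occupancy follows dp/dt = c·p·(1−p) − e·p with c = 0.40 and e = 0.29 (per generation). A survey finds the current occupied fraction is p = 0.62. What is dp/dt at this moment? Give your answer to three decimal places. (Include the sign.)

-0.086

Colonization term: c·p·(1−p) = 0.40×0.62×0.3800 = 0.09424.
Extinction term: e·p = 0.17980.
dp/dt = 0.09424 − 0.17980 = -0.08556.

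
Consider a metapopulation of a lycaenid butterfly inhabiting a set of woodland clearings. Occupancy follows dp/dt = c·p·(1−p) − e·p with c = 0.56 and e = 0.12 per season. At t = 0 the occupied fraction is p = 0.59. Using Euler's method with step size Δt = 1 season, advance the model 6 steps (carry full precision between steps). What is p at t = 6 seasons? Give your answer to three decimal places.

Update rule: p ← p + [c·p·(1−p) − e·p]·Δt with Δt = 1.
p: 0.59000 → 0.65466  (Δp = +0.06466)
p: 0.65466 → 0.70271  (Δp = +0.04804)
p: 0.70271 → 0.73537  (Δp = +0.03266)
p: 0.73537 → 0.75610  (Δp = +0.02073)
p: 0.75610 → 0.76864  (Δp = +0.01254)
p: 0.76864 → 0.77599  (Δp = +0.00735)

0.776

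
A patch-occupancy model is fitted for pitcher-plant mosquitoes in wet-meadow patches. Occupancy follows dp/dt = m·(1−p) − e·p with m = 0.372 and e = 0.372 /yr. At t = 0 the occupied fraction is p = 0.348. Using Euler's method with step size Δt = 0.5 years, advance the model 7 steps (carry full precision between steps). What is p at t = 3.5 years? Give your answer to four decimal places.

Update rule: p ← p + [m·(1−p) − e·p]·Δt with Δt = 0.5.
t = 0.5: p = 0.34800 + (+0.05654) = 0.40454
t = 1: p = 0.40454 + (+0.03551) = 0.44005
t = 1.5: p = 0.44005 + (+0.02230) = 0.46235
t = 2: p = 0.46235 + (+0.01400) = 0.47636
t = 2.5: p = 0.47636 + (+0.00879) = 0.48515
t = 3: p = 0.48515 + (+0.00552) = 0.49068
t = 3.5: p = 0.49068 + (+0.00347) = 0.49414

0.4941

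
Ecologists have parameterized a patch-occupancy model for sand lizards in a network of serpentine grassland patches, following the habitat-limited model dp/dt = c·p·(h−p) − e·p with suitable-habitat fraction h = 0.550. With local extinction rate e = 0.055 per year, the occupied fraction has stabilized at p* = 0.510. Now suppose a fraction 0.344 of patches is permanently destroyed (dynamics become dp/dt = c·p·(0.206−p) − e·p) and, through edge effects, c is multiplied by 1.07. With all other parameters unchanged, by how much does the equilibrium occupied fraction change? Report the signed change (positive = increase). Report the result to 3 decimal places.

Balance c(h−p*) = e gives c = e/(0.55 − 0.51000) = 0.055/0.04000 = 1.37500.
New p* = 0.206 − e/c = 0.206 − 0.05500/1.47125 = 0.16862.
Δp* = 0.16862 − 0.51000 = -0.34138.

-0.341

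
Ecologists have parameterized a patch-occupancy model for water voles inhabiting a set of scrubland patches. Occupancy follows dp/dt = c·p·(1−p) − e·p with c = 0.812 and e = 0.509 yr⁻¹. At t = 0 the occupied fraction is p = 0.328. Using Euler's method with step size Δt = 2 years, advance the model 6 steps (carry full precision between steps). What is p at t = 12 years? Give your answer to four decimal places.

0.3729

Update rule: p ← p + [c·p·(1−p) − e·p]·Δt with Δt = 2.
p: 0.32800 → 0.35205  (Δp = +0.02405)
p: 0.35205 → 0.36412  (Δp = +0.01206)
p: 0.36412 → 0.36946  (Δp = +0.00534)
p: 0.36946 → 0.37168  (Δp = +0.00222)
p: 0.37168 → 0.37257  (Δp = +0.00089)
p: 0.37257 → 0.37292  (Δp = +0.00035)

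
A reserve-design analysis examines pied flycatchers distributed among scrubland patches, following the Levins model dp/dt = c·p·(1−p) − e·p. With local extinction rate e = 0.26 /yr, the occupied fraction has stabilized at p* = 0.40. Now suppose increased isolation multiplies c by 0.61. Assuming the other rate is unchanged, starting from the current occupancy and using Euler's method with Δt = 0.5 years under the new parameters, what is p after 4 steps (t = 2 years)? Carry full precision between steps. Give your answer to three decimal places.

0.330

Balance c(1−p*) = e gives c = e/(1 − 0.40000) = 0.26/0.60000 = 0.43333.
Starting from p₀ = 0.40000; update p ← p + (dp/dt)·Δt with the new parameters.
  1  |  dp/dt·Δt = -0.020280  |  p_1 = 0.379720
  2  |  dp/dt·Δt = -0.018234  |  p_2 = 0.361486
  3  |  dp/dt·Δt = -0.016487  |  p_3 = 0.344999
  4  |  dp/dt·Δt = -0.014984  |  p_4 = 0.330015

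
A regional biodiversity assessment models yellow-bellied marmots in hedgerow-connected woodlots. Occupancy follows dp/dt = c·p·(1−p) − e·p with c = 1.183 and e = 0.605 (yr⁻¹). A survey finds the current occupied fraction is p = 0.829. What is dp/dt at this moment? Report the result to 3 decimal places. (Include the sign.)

Colonization term: c·p·(1−p) = 1.183×0.829×0.1710 = 0.16770.
Extinction term: e·p = 0.50154.
dp/dt = 0.16770 − 0.50154 = -0.33384.

-0.334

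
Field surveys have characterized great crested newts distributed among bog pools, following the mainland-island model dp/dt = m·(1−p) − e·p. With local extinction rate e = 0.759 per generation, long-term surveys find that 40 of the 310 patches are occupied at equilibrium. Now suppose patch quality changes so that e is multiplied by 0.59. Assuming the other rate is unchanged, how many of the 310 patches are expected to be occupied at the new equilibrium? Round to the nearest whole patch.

Observed p* = 40/310 = 0.12903.
Balance m(1−p*) = e·p* gives m = e·p*/(1−p*) = 0.759×0.12903/0.87097 = 0.11244.
New p* = m/(m+e) = 0.11244/(0.11244+0.44781) = 0.20070.
Expected occupied = 310 × 0.20070 = 62.22 ≈ 62.

62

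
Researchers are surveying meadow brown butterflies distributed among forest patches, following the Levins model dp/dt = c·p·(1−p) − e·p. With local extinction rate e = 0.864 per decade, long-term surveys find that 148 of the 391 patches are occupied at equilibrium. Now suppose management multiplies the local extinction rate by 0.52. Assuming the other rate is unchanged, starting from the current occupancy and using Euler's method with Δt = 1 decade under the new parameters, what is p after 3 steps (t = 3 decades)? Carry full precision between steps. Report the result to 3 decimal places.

Observed p* = 148/391 = 0.37852.
Balance c(1−p*) = e gives c = e/(1 − 0.37852) = 0.864/0.62148 = 1.39022.
Starting from p₀ = 0.37852; update p ← p + (dp/dt)·Δt with the new parameters.
step 1: Δp = +0.15698, p = 0.53550
step 2: Δp = +0.10522, p = 0.64071
step 3: Δp = +0.03217, p = 0.67288

0.673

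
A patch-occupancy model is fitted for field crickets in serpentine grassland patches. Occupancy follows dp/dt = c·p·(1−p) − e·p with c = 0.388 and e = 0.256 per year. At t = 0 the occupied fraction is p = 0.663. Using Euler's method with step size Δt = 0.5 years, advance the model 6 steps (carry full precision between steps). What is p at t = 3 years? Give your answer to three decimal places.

0.498

Update rule: p ← p + [c·p·(1−p) − e·p]·Δt with Δt = 0.5.
t = 0.5: p = 0.66300 + (-0.04152) = 0.62148
t = 1: p = 0.62148 + (-0.03391) = 0.58757
t = 1.5: p = 0.58757 + (-0.02820) = 0.55937
t = 2: p = 0.55937 + (-0.02378) = 0.53559
t = 2.5: p = 0.53559 + (-0.02030) = 0.51529
t = 3: p = 0.51529 + (-0.01750) = 0.49779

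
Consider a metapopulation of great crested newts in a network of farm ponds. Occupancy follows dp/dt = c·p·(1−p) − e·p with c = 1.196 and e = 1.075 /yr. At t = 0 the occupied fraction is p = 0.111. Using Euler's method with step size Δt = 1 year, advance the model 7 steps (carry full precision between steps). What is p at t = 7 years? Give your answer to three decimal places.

0.105

Update rule: p ← p + [c·p·(1−p) − e·p]·Δt with Δt = 1.
step 1: Δp = -0.00130, p = 0.10970
step 2: Δp = -0.00112, p = 0.10858
step 3: Δp = -0.00096, p = 0.10761
step 4: Δp = -0.00083, p = 0.10679
step 5: Δp = -0.00072, p = 0.10607
step 6: Δp = -0.00062, p = 0.10545
step 7: Δp = -0.00054, p = 0.10491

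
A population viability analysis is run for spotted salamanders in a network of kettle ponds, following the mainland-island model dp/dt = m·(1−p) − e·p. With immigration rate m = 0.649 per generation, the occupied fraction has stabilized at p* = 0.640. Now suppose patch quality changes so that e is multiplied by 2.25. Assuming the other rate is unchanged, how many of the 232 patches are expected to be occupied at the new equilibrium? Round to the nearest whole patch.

102

Balance m(1−p*) = e·p* gives e = m(1−p*)/p* = 0.649×0.36000/0.64000 = 0.36506.
New p* = m/(m+e) = 0.64900/(0.64900+0.82139) = 0.44138.
Expected occupied = 232 × 0.44138 = 102.40 ≈ 102.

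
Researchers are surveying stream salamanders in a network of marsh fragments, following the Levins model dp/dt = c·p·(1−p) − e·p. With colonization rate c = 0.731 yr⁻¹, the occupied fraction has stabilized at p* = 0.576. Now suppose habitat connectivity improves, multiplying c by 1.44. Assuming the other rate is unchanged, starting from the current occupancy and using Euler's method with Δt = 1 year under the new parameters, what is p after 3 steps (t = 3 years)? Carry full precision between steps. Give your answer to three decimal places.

Balance c(1−p*) = e gives e = 0.731×(1 − 0.57600) = 0.30994.
Starting from p₀ = 0.57600; update p ← p + (dp/dt)·Δt with the new parameters.
p: 0.57600 → 0.65455  (Δp = +0.07855)
p: 0.65455 → 0.68969  (Δp = +0.03514)
p: 0.68969 → 0.70121  (Δp = +0.01152)

0.701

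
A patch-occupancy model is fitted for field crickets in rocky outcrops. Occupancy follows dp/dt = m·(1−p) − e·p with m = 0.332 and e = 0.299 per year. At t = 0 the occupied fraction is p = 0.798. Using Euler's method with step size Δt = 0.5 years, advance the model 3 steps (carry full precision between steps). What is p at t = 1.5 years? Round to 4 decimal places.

Update rule: p ← p + [m·(1−p) − e·p]·Δt with Δt = 0.5.
p: 0.79800 → 0.71223  (Δp = -0.08577)
p: 0.71223 → 0.65352  (Δp = -0.05871)
p: 0.65352 → 0.61334  (Δp = -0.04019)

0.6133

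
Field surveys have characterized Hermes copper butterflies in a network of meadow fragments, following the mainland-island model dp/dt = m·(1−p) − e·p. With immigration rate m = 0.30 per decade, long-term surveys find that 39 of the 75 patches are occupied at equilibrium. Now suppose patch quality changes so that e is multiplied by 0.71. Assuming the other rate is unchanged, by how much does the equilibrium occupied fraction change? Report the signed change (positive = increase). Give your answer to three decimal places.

Observed p* = 39/75 = 0.52000.
Balance m(1−p*) = e·p* gives e = m(1−p*)/p* = 0.30×0.48000/0.52000 = 0.27692.
New p* = m/(m+e) = 0.30000/(0.30000+0.19661) = 0.60410.
Δp* = 0.60410 − 0.52000 = +0.08410.

0.084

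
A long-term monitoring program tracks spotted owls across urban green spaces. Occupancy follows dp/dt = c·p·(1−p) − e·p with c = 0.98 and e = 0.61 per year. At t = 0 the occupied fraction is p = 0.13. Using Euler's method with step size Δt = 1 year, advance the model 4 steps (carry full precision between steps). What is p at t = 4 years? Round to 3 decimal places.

0.264

Update rule: p ← p + [c·p·(1−p) − e·p]·Δt with Δt = 1.
  1  |  dp/dt·Δt = +0.031538  |  p_1 = 0.161538
  2  |  dp/dt·Δt = +0.034196  |  p_2 = 0.195734
  3  |  dp/dt·Δt = +0.034876  |  p_3 = 0.230610
  4  |  dp/dt·Δt = +0.033208  |  p_4 = 0.263819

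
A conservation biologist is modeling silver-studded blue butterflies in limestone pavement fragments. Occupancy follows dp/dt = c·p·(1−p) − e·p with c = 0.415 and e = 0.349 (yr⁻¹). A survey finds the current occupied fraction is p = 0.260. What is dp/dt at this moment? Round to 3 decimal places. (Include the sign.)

-0.011

Colonization term: c·p·(1−p) = 0.415×0.260×0.7400 = 0.07985.
Extinction term: e·p = 0.09074.
dp/dt = 0.07985 − 0.09074 = -0.01089.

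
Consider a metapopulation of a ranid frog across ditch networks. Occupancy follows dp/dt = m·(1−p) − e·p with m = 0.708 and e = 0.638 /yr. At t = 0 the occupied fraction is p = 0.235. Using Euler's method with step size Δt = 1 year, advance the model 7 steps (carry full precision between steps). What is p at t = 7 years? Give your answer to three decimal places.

Update rule: p ← p + [m·(1−p) − e·p]·Δt with Δt = 1.
  1  |  dp/dt·Δt = +0.391690  |  p_1 = 0.626690
  2  |  dp/dt·Δt = -0.135525  |  p_2 = 0.491165
  3  |  dp/dt·Δt = +0.046892  |  p_3 = 0.538057
  4  |  dp/dt·Δt = -0.016224  |  p_4 = 0.521832
  5  |  dp/dt·Δt = +0.005614  |  p_5 = 0.527446
  6  |  dp/dt·Δt = -0.001942  |  p_6 = 0.525504
  7  |  dp/dt·Δt = +0.000672  |  p_7 = 0.526176

0.526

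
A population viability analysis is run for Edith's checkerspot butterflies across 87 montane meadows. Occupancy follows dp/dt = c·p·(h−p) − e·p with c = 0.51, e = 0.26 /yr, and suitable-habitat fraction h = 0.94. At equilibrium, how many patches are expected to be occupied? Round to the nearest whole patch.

p* = h − e/c = 0.94 − 0.5098 = 0.4302.
Expected occupied patches = N × p* = 87 × 0.4302 = 37.43 ≈ 37.

37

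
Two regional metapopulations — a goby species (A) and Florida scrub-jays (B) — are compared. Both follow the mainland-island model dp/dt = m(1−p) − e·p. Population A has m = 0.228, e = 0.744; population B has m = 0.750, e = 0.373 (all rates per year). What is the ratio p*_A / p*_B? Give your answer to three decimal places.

A: p*_A = m/(m+e) = 0.228/0.9720 = 0.2346.
B: p*_B = 0.750/1.1230 = 0.6679.
p*_A / p*_B = 0.2346/0.6679 = 0.3512.

0.351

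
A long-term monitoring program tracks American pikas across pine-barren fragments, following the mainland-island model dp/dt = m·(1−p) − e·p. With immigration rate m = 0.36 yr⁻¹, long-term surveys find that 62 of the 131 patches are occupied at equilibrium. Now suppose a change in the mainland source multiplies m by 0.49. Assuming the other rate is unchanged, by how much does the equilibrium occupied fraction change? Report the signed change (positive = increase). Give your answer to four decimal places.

Observed p* = 62/131 = 0.47328.
Balance m(1−p*) = e·p* gives e = m(1−p*)/p* = 0.36×0.52672/0.47328 = 0.40065.
New p* = m/(m+e) = 0.17640/(0.17640+0.40065) = 0.30569.
Δp* = 0.30569 − 0.47328 = -0.16759.

-0.1676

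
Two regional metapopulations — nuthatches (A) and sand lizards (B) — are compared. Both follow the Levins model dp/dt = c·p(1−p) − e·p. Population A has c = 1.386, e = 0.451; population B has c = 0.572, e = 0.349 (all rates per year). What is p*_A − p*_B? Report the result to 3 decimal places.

0.285

A: p*_A = 1 − 0.451/1.386 = 0.6746.
B: p*_B = 1 − 0.349/0.572 = 0.3899.
p*_A − p*_B = 0.6746 − 0.3899 = 0.2847.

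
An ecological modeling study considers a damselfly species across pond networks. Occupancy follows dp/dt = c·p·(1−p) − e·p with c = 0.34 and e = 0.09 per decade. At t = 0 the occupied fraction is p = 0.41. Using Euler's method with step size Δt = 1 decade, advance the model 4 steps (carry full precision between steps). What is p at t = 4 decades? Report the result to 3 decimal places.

Update rule: p ← p + [c·p·(1−p) − e·p]·Δt with Δt = 1.
step 1: Δp = +0.04535, p = 0.45535
step 2: Δp = +0.04334, p = 0.49869
step 3: Δp = +0.04012, p = 0.53880
step 4: Δp = +0.03600, p = 0.57480

0.575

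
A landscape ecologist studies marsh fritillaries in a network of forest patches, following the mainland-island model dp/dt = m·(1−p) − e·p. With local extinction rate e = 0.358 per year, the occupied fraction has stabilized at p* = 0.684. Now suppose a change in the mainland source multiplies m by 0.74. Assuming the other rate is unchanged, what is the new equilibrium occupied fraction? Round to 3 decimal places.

0.616

Balance m(1−p*) = e·p* gives m = e·p*/(1−p*) = 0.358×0.68400/0.31600 = 0.77491.
New p* = m/(m+e) = 0.57343/(0.57343+0.35800) = 0.61564.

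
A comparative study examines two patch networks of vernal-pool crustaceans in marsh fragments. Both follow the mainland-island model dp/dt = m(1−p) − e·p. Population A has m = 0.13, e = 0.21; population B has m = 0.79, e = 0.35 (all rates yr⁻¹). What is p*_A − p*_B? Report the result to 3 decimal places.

A: p*_A = m/(m+e) = 0.13/0.3400 = 0.3824.
B: p*_B = 0.79/1.1400 = 0.6930.
p*_A − p*_B = 0.3824 − 0.6930 = -0.3106.

-0.311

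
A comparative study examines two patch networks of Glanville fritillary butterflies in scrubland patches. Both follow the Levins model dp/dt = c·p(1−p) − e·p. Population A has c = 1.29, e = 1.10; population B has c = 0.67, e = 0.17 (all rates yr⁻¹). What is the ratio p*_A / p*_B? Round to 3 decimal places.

A: p*_A = 1 − 1.10/1.29 = 0.1473.
B: p*_B = 1 − 0.17/0.67 = 0.7463.
p*_A / p*_B = 0.1473/0.7463 = 0.1974.

0.197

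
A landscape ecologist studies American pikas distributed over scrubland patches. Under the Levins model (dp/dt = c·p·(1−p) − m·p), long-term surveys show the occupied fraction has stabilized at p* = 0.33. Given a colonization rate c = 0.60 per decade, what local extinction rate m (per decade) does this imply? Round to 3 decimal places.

At equilibrium c(1−p*) = m.
m = 0.60 × (1 − 0.33) = 0.60 × 0.6700 = 0.4020.

0.402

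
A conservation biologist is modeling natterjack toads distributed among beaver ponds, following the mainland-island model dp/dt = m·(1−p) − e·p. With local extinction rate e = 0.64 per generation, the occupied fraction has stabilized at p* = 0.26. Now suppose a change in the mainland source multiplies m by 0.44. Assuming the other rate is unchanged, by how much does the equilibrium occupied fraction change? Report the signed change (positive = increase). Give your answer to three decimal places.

-0.126

Balance m(1−p*) = e·p* gives m = e·p*/(1−p*) = 0.64×0.26000/0.74000 = 0.22486.
New p* = m/(m+e) = 0.09894/(0.09894+0.64000) = 0.13389.
Δp* = 0.13389 − 0.26000 = -0.12611.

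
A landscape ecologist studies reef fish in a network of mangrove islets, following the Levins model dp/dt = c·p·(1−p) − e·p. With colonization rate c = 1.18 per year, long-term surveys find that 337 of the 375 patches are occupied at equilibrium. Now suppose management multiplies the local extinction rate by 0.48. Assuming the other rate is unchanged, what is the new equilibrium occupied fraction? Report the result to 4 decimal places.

0.9514

Observed p* = 337/375 = 0.89867.
Balance c(1−p*) = e gives e = 1.18×(1 − 0.89867) = 0.11957.
New p* = 1 − e/c = 1 − 0.05739/1.18000 = 0.95136.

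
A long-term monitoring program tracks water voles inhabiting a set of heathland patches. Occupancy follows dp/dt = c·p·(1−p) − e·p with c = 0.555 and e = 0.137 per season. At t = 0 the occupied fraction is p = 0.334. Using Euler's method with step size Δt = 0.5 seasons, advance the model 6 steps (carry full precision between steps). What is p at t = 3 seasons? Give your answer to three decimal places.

0.558

Update rule: p ← p + [c·p·(1−p) − e·p]·Δt with Δt = 0.5.
step 1: Δp = +0.03885, p = 0.37285
step 2: Δp = +0.03935, p = 0.41220
step 3: Δp = +0.03900, p = 0.45120
step 4: Δp = +0.03781, p = 0.48900
step 5: Δp = +0.03584, p = 0.52485
step 6: Δp = +0.03325, p = 0.55810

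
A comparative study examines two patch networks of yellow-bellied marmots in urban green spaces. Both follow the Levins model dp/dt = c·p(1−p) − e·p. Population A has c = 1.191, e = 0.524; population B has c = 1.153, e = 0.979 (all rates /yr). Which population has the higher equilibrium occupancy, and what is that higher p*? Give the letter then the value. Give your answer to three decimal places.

A: p*_A = 1 − 0.524/1.191 = 0.5600.
B: p*_B = 1 − 0.979/1.153 = 0.1509.
A is higher at 0.5600.

A, 0.560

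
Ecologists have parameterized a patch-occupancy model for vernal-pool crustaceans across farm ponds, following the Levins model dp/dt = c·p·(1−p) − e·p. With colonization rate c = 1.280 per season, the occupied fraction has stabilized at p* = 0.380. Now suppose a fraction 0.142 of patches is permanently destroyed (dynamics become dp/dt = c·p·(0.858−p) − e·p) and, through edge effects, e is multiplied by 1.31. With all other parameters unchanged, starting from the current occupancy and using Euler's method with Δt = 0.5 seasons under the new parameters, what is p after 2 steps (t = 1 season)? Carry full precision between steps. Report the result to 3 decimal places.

0.250

Balance c(1−p*) = e gives e = 1.280×(1 − 0.38000) = 0.79360.
Starting from p₀ = 0.38000; update p ← p + (dp/dt)·Δt with the new parameters.
t = 0.5: p = 0.38000 + (-0.08128) = 0.29872
t = 1: p = 0.29872 + (-0.04835) = 0.25037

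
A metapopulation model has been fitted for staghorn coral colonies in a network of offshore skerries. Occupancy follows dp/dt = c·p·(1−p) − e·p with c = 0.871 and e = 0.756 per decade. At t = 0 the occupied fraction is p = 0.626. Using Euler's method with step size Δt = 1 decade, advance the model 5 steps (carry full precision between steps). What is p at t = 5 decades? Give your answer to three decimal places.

0.205

Update rule: p ← p + [c·p·(1−p) − e·p]·Δt with Δt = 1.
p: 0.62600 → 0.35667  (Δp = -0.26933)
p: 0.35667 → 0.28688  (Δp = -0.06978)
p: 0.28688 → 0.24819  (Δp = -0.03869)
p: 0.24819 → 0.22308  (Δp = -0.02511)
p: 0.22308 → 0.20539  (Δp = -0.01769)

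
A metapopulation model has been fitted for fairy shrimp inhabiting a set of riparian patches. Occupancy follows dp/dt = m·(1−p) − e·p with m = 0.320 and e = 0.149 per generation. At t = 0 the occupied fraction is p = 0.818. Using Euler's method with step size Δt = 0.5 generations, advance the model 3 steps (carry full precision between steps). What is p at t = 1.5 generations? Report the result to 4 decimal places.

0.7432

Update rule: p ← p + [m·(1−p) − e·p]·Δt with Δt = 0.5.
t = 0.5: p = 0.81800 + (-0.03182) = 0.78618
t = 1: p = 0.78618 + (-0.02436) = 0.76182
t = 1.5: p = 0.76182 + (-0.01865) = 0.74317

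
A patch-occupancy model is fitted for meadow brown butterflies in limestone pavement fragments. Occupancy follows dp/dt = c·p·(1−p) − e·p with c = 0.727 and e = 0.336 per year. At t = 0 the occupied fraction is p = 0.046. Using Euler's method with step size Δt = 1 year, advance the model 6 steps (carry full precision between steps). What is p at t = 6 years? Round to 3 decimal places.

0.236

Update rule: p ← p + [c·p·(1−p) − e·p]·Δt with Δt = 1.
  1  |  dp/dt·Δt = +0.016448  |  p_1 = 0.062448
  2  |  dp/dt·Δt = +0.021582  |  p_2 = 0.084030
  3  |  dp/dt·Δt = +0.027722  |  p_3 = 0.111752
  4  |  dp/dt·Δt = +0.034616  |  p_4 = 0.146368
  5  |  dp/dt·Δt = +0.041655  |  p_5 = 0.188023
  6  |  dp/dt·Δt = +0.047816  |  p_6 = 0.235838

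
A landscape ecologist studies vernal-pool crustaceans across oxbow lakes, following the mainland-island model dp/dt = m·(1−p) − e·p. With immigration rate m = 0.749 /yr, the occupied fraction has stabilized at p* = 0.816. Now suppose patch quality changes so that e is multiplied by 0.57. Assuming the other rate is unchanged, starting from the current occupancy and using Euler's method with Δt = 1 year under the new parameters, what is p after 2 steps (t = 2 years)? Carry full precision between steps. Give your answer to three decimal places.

Balance m(1−p*) = e·p* gives e = m(1−p*)/p* = 0.749×0.18400/0.81600 = 0.16889.
Starting from p₀ = 0.81600; update p ← p + (dp/dt)·Δt with the new parameters.
step 1: Δp = +0.05926, p = 0.87526
step 2: Δp = +0.00917, p = 0.88443

0.884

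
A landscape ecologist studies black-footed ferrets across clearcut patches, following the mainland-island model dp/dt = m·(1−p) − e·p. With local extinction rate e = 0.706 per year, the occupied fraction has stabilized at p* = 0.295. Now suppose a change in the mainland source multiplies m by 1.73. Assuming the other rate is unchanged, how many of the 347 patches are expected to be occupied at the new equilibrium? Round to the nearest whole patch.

146

Balance m(1−p*) = e·p* gives m = e·p*/(1−p*) = 0.706×0.29500/0.70500 = 0.29542.
New p* = m/(m+e) = 0.51108/(0.51108+0.70600) = 0.41992.
Expected occupied = 347 × 0.41992 = 145.71 ≈ 146.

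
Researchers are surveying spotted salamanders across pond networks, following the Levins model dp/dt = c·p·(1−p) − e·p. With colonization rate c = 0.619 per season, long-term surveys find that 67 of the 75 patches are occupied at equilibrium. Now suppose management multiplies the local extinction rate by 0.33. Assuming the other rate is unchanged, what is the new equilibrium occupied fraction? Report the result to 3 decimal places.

0.965

Observed p* = 67/75 = 0.89333.
Balance c(1−p*) = e gives e = 0.619×(1 − 0.89333) = 0.06603.
New p* = 1 − e/c = 1 − 0.02179/0.61900 = 0.96480.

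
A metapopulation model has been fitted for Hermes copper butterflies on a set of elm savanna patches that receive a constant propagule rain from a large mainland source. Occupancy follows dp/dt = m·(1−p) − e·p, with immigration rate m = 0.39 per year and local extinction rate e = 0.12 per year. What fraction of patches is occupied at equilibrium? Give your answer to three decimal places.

At equilibrium the propagule rain into empty patches balances local extinction: m(1−p*) = e·p*.
p* = m/(m+e) = 0.39/(0.39+0.12) = 0.39/0.5100 = 0.7647.

0.765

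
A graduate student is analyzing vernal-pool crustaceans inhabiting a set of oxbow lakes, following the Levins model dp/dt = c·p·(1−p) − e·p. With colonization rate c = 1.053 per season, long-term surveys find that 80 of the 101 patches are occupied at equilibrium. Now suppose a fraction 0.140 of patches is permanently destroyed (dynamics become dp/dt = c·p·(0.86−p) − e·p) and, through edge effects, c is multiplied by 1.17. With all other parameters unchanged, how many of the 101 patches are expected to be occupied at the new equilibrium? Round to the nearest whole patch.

Observed p* = 80/101 = 0.79208.
Balance c(1−p*) = e gives e = 1.053×(1 − 0.79208) = 0.21894.
New p* = 0.86 − e/c = 0.86 − 0.21894/1.23201 = 0.68229.
Expected occupied = 101 × 0.68229 = 68.91 ≈ 69.

69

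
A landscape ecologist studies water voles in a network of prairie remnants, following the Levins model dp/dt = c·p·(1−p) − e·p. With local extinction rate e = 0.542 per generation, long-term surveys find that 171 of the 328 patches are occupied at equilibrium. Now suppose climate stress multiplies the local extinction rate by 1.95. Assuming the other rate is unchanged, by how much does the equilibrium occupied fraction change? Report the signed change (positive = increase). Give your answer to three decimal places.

-0.455

Observed p* = 171/328 = 0.52134.
Balance c(1−p*) = e gives c = e/(1 − 0.52134) = 0.542/0.47866 = 1.13233.
New p* = 1 − e/c = 1 − 1.05690/1.13233 = 0.06661.
Δp* = 0.06661 − 0.52134 = -0.45473.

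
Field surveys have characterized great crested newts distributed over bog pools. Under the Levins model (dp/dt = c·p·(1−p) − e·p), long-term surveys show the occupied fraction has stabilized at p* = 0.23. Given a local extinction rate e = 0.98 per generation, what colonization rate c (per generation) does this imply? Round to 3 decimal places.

At equilibrium c(1−p*) = e, so c = e/(1−p*).
c = 0.98/(1 − 0.23) = 0.98/0.7700 = 1.2727.

1.273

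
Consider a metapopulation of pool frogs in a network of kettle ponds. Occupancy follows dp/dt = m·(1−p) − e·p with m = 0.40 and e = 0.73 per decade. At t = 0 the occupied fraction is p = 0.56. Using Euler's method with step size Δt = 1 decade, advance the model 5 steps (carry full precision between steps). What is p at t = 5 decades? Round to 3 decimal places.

Update rule: p ← p + [m·(1−p) − e·p]·Δt with Δt = 1.
  1  |  dp/dt·Δt = -0.232800  |  p_1 = 0.327200
  2  |  dp/dt·Δt = +0.030264  |  p_2 = 0.357464
  3  |  dp/dt·Δt = -0.003934  |  p_3 = 0.353530
  4  |  dp/dt·Δt = +0.000511  |  p_4 = 0.354041
  5  |  dp/dt·Δt = -0.000066  |  p_5 = 0.353975

0.354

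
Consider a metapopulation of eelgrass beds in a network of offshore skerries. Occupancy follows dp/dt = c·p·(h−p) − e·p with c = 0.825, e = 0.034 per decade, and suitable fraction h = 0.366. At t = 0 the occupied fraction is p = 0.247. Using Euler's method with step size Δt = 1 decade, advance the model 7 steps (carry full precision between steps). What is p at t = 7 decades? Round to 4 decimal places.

Update rule: p ← p + [c·p·(h−p) − e·p]·Δt with Δt = 1.
p: 0.24700 → 0.26285  (Δp = +0.01585)
p: 0.26285 → 0.27628  (Δp = +0.01343)
p: 0.27628 → 0.28734  (Δp = +0.01106)
p: 0.28734 → 0.29622  (Δp = +0.00888)
p: 0.29622 → 0.30320  (Δp = +0.00698)
p: 0.30320 → 0.30860  (Δp = +0.00540)
p: 0.30860 → 0.31272  (Δp = +0.00412)

0.3127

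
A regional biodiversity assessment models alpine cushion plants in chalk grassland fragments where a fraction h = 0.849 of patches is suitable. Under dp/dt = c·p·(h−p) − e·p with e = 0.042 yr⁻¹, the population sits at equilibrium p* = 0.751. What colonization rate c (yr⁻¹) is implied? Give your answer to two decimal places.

At equilibrium c(h−p*) = e, so c = e/(h−p*).
c = 0.042/(0.849 − 0.751) = 0.042/0.0980 = 0.4286.

0.43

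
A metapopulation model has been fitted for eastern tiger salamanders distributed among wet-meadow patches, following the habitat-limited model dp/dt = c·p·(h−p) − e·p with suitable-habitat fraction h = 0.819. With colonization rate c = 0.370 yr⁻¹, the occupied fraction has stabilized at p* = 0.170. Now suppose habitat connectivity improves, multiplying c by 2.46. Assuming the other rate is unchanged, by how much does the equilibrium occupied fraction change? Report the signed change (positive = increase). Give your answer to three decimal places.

Balance c(h−p*) = e gives e = 0.370×(0.819 − 0.17000) = 0.24013.
New p* = 0.819 − e/c = 0.819 − 0.24013/0.91020 = 0.55518.
Δp* = 0.55518 − 0.17000 = +0.38518.

0.385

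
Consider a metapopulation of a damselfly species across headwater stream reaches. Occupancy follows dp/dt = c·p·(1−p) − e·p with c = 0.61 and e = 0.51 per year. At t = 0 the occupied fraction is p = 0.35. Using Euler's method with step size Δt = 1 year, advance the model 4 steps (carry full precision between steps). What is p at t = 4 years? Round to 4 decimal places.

Update rule: p ← p + [c·p·(1−p) − e·p]·Δt with Δt = 1.
  1  |  dp/dt·Δt = -0.039725  |  p_1 = 0.310275
  2  |  dp/dt·Δt = -0.027698  |  p_2 = 0.282577
  3  |  dp/dt·Δt = -0.020451  |  p_3 = 0.262127
  4  |  dp/dt·Δt = -0.015701  |  p_4 = 0.246426

0.2464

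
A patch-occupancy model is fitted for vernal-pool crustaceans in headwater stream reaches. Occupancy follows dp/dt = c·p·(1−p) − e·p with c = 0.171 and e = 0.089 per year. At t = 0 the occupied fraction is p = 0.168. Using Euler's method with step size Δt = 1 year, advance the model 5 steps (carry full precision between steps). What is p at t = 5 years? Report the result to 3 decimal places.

Update rule: p ← p + [c·p·(1−p) − e·p]·Δt with Δt = 1.
  1  |  dp/dt·Δt = +0.008950  |  p_1 = 0.176950
  2  |  dp/dt·Δt = +0.009156  |  p_2 = 0.186105
  3  |  dp/dt·Δt = +0.009338  |  p_3 = 0.195443
  4  |  dp/dt·Δt = +0.009494  |  p_4 = 0.204938
  5  |  dp/dt·Δt = +0.009623  |  p_5 = 0.214561

0.215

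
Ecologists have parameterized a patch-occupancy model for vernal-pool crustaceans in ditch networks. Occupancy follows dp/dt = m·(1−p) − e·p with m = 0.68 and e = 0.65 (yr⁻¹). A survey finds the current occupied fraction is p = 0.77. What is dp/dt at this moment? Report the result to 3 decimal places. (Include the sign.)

Colonization term: m·(1−p) = 0.68×0.2300 = 0.15640.
Extinction term: e·p = 0.50050.
dp/dt = 0.15640 − 0.50050 = -0.34410.

-0.344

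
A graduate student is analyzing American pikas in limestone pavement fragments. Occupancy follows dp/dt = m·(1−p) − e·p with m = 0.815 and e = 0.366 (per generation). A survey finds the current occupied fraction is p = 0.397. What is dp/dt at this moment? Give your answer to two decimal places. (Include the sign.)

0.35

Colonization term: m·(1−p) = 0.815×0.6030 = 0.49144.
Extinction term: e·p = 0.14530.
dp/dt = 0.49144 − 0.14530 = 0.34614.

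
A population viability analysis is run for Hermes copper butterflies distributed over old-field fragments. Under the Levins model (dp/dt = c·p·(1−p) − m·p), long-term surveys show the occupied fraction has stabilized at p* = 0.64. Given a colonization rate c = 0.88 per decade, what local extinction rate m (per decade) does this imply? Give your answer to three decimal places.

0.317

At equilibrium c(1−p*) = m.
m = 0.88 × (1 − 0.64) = 0.88 × 0.3600 = 0.3168.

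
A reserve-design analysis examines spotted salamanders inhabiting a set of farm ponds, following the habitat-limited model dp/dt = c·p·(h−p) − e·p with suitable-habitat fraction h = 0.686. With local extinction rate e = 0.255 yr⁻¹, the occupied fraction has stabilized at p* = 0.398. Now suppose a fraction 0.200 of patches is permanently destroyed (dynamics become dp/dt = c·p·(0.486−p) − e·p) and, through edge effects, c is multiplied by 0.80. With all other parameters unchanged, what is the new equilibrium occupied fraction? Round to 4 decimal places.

0.1260

Balance c(h−p*) = e gives c = e/(0.686 − 0.39800) = 0.255/0.28800 = 0.88542.
New p* = 0.486 − e/c = 0.486 − 0.25500/0.70834 = 0.12600.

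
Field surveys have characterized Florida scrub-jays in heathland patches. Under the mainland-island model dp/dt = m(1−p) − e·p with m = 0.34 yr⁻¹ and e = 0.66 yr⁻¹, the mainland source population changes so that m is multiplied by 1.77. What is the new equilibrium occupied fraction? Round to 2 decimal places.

0.48

Before: p* = 0.34/(0.34+0.66) = 0.3400.
After: m = 0.6018, e = 0.66; p* = 0.6018/1.2618 = 0.4769.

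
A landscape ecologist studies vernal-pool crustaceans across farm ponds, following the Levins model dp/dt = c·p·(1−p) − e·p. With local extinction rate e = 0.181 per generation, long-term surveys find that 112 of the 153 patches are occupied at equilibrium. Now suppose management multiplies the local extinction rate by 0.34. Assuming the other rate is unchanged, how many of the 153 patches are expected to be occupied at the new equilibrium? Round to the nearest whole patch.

Observed p* = 112/153 = 0.73203.
Balance c(1−p*) = e gives c = e/(1 − 0.73203) = 0.181/0.26797 = 0.67545.
New p* = 1 − e/c = 1 − 0.06154/0.67545 = 0.90889.
Expected occupied = 153 × 0.90889 = 139.06 ≈ 139.

139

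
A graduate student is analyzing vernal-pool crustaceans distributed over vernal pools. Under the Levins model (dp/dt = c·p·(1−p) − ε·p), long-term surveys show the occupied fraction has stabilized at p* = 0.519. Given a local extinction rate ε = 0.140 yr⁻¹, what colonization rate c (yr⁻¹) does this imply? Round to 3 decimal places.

At equilibrium c(1−p*) = ε, so c = ε/(1−p*).
c = 0.140/(1 − 0.519) = 0.140/0.4810 = 0.2911.

0.291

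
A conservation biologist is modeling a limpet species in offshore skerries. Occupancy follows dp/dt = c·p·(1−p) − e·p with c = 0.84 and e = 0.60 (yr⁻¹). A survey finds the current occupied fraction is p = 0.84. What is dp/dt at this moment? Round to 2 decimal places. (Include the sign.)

Colonization term: c·p·(1−p) = 0.84×0.84×0.1600 = 0.11290.
Extinction term: e·p = 0.50400.
dp/dt = 0.11290 − 0.50400 = -0.39110.

-0.39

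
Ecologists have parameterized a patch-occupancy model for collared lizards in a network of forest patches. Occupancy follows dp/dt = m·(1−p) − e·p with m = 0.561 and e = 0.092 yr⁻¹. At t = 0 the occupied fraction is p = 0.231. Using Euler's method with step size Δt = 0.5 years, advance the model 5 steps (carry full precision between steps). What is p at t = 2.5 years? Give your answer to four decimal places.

0.7721

Update rule: p ← p + [m·(1−p) − e·p]·Δt with Δt = 0.5.
step 1: Δp = +0.20508, p = 0.43608
step 2: Δp = +0.13812, p = 0.57420
step 3: Δp = +0.09302, p = 0.66722
step 4: Δp = +0.06265, p = 0.72987
step 5: Δp = +0.04220, p = 0.77207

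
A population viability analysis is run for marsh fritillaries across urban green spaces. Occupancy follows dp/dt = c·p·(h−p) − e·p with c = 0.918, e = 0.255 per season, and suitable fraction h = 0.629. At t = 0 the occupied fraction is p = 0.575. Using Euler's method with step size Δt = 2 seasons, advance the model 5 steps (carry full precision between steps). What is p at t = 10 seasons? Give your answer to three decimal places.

0.351

Update rule: p ← p + [c·p·(h−p) − e·p]·Δt with Δt = 2.
  1  |  dp/dt·Δt = -0.236242  |  p_1 = 0.338758
  2  |  dp/dt·Δt = +0.007752  |  p_2 = 0.346510
  3  |  dp/dt·Δt = +0.002998  |  p_3 = 0.349508
  4  |  dp/dt·Δt = +0.001100  |  p_4 = 0.350608
  5  |  dp/dt·Δt = +0.000395  |  p_5 = 0.351003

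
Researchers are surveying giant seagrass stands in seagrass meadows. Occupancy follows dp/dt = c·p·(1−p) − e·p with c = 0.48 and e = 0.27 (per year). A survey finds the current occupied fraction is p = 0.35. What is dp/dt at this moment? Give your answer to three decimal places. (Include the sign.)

Colonization term: c·p·(1−p) = 0.48×0.35×0.6500 = 0.10920.
Extinction term: e·p = 0.09450.
dp/dt = 0.10920 − 0.09450 = 0.01470.

0.015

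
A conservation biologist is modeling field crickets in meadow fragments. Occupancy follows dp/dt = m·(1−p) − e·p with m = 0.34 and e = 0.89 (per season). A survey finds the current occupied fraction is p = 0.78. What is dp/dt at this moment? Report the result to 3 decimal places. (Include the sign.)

-0.619

Colonization term: m·(1−p) = 0.34×0.2200 = 0.07480.
Extinction term: e·p = 0.69420.
dp/dt = 0.07480 − 0.69420 = -0.61940.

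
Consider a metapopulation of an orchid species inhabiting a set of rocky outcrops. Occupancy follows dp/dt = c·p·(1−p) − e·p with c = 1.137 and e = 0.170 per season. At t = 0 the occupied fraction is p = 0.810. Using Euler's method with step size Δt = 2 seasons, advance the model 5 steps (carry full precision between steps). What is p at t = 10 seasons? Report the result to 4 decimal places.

0.8761

Update rule: p ← p + [c·p·(1−p) − e·p]·Δt with Δt = 2.
t = 2: p = 0.81000 + (+0.07457) = 0.88457
t = 4: p = 0.88457 + (-0.06856) = 0.81601
t = 6: p = 0.81601 + (+0.06398) = 0.87998
t = 8: p = 0.87998 + (-0.05903) = 0.82095
t = 10: p = 0.82095 + (+0.05513) = 0.87608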